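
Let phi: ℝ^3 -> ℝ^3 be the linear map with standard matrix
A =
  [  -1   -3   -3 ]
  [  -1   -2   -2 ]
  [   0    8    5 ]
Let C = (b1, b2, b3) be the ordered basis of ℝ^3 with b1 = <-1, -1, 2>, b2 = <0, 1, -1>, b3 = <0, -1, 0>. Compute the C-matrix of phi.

The j-th column of [phi]_C is [phi(bj)]_C.
phi(b1) = A b1 = <-2, -1, 2> = 2b1 + 2b2 + b3, so column 1 is <2, 2, 1>.
Repeating for b2, b3 and assembling the columns gives [[2, 0, -3], [2, -3, 2], [1, -3, 3]].

[[2, 0, -3], [2, -3, 2], [1, -3, 3]]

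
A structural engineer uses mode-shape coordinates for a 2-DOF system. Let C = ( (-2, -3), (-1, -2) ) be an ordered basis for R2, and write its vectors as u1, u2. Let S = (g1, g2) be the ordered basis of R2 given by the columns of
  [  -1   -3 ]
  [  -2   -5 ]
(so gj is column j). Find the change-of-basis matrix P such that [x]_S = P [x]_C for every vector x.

Column j of P is [uj]_S, since P maps C-coordinates to S-coordinates.
Expressing u1 in S: u1 = -g1 + g2, so column 1 of P is (-1, 1).
Doing the same for each uj gives P = [[-1, 1], [1, 0]].

[[-1, 1], [1, 0]]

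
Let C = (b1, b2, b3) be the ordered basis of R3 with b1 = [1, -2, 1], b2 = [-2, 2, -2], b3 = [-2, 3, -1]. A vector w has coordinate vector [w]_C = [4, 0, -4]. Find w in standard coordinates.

w = M [w]_C, where M has columns b1, ..., b3.
Carrying out the matrix-vector product, w = [12, -20, 8].

[12, -20, 8]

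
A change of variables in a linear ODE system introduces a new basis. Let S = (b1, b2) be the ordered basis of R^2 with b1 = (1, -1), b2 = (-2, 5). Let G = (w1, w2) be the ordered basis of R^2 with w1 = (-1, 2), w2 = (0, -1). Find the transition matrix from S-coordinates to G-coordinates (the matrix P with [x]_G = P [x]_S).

Let M have columns bj and N have columns wj. Then for every x, N [x]_G = x = M [x]_S, so P = N^(-1) M.
Since det N = 1, N^(-1) has integer entries; multiplying gives P = [[-1, 2], [-1, -1]].

[[-1, 2], [-1, -1]]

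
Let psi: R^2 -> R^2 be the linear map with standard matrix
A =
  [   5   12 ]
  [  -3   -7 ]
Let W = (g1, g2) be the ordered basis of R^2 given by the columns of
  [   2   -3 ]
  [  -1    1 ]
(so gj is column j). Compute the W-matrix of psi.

[[-1, -3], [0, -1]]

Let P have columns g1, g2. Then [psi]_W = P^(-1) A P.
Here det P = -1, so P^(-1) is integer; computing A P first and then P^(-1)(A P) gives [[-1, -3], [0, -1]].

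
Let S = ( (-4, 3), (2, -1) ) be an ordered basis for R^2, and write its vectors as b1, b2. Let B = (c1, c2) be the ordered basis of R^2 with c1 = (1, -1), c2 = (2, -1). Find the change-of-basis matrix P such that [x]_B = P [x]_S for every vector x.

[[-2, 0], [-1, 1]]

Take x = bj: its S-coordinates are the j-th standard unit vector, so P e_j — column j of P — equals [bj]_B.
b1 = -2c1 - c2, giving column 1 = (-2, -1); repeating for each j gives P = [[-2, 0], [-1, 1]].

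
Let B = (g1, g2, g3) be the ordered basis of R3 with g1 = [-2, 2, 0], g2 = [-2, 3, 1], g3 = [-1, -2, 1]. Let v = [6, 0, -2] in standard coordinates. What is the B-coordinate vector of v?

[-2, 0, -2]

Write v = c_1 g1 + ... + c_3 g3 and solve for the c_i.
Row-reducing the augmented matrix [M | v] gives c = (-2, 0, -2).
Check: -2g1 + 0·g2 - 2g3 = [6, 0, -2].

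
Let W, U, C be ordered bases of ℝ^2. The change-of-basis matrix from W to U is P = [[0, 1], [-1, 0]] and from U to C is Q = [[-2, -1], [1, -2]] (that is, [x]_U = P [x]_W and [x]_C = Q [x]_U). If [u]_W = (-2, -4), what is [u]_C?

Composing the changes, [u]_C = Q P [u]_W.
Q P = [[1, -2], [2, 1]]; applying this to (-2, -4) gives (6, -8).

(6, -8)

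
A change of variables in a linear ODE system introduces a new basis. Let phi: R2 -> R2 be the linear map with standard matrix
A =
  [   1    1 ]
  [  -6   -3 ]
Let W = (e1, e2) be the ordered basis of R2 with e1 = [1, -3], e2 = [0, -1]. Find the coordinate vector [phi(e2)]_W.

Compute phi(e2) = A e2 = [-1, 3] in standard coordinates.
Then write this in W-coordinates: solve for y in y_1 e1 + y_2 e2 = [-1, 3].
This gives y = [-1, 0], which is column 2 of [phi]_W.

[-1, 0]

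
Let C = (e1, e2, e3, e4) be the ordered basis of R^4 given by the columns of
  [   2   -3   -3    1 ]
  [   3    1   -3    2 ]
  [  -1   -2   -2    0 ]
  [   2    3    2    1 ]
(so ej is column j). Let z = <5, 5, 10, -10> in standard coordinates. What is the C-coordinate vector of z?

We seek scalars with c_1 e1 + ... + c_4 e4 = z; equivalently solve M c = z where the columns of M are e1, ..., e4.
Row-reducing the augmented matrix [M | z] gives c = (-4, 0, -3, 4).
Check: -4e1 + 0·e2 - 3e3 + 4e4 = <5, 5, 10, -10>.

<-4, 0, -3, 4>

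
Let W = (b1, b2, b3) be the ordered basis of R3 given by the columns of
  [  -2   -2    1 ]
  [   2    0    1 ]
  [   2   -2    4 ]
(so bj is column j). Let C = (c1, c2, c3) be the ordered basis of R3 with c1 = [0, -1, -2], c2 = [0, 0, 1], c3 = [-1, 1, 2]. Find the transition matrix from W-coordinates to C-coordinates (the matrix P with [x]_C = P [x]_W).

[[0, 2, -2], [-2, -2, 2], [2, 2, -1]]

Take x = bj: its W-coordinates are the j-th standard unit vector, so P e_j — column j of P — equals [bj]_C.
b1 = 0·c1 - 2c2 + 2c3, giving column 1 = [0, -2, 2]; repeating for each j gives P = [[0, 2, -2], [-2, -2, 2], [2, 2, -1]].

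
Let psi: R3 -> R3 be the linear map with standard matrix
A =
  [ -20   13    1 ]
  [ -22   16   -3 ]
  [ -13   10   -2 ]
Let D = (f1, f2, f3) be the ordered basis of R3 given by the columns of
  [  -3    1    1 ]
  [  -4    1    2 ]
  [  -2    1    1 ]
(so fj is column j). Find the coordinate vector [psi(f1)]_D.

(-3, -2, -1)

Compute psi(f1) = A f1 = (6, 8, 3) in standard coordinates.
Then write this in D-coordinates: solve for y in y_1 f1 + ... + y_3 f3 = (6, 8, 3).
This gives y = (-3, -2, -1), which is column 1 of [psi]_D.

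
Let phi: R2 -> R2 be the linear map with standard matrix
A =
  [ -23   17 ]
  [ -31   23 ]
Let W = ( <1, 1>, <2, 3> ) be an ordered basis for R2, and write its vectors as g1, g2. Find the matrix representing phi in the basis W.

The j-th column of [phi]_W is [phi(gj)]_W.
phi(g1) = A g1 = <-6, -8> = -2g1 - 2g2, so column 1 is <-2, -2>.
Repeating for g2 and assembling the columns gives [[-2, 1], [-2, 2]].

[[-2, 1], [-2, 2]]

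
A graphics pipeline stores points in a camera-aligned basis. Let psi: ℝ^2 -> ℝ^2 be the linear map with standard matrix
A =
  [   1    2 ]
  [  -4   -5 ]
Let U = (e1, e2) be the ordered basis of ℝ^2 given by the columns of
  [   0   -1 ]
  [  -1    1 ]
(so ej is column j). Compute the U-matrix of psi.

[[-3, 0], [2, -1]]

With P the matrix whose columns are e1, e2, [psi]_U = P^(-1) A P.
Column by column: psi(e1) = A e1 = <-2, 5>; its U-coordinates <-3, 2> give column 1.
Continuing for each basis vector yields [psi]_U = [[-3, 0], [2, -1]].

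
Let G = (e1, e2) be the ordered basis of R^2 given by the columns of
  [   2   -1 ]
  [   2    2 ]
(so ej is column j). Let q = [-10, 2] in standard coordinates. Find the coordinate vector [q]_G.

[-3, 4]

Write q = c_1 e1 + c_2 e2 and solve for the c_i.
System: 2c_1 - c_2 = -10, 2c_1 + 2c_2 = 2; solving gives c_1 = -3, c_2 = 4.
Check: -3e1 + 4e2 = [-10, 2].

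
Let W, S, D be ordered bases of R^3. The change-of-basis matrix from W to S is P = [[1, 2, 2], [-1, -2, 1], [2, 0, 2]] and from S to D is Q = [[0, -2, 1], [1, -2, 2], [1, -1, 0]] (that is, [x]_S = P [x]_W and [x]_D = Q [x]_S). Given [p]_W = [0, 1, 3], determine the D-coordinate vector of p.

[4, 18, 7]

First [p]_S = P [p]_W = [8, 1, 6].
Then [p]_D = Q [p]_S = [4, 18, 7].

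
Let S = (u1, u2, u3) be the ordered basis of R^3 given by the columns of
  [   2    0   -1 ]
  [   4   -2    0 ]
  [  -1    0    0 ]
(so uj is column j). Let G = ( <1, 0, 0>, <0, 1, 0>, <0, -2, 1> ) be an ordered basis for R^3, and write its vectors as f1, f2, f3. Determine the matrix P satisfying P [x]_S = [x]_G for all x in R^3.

Let M have columns uj and N have columns fj. Then for every x, N [x]_G = x = M [x]_S, so P = N^(-1) M.
Since det N = 1, N^(-1) has integer entries; multiplying gives P = [[2, 0, -1], [2, -2, 0], [-1, 0, 0]].

[[2, 0, -1], [2, -2, 0], [-1, 0, 0]]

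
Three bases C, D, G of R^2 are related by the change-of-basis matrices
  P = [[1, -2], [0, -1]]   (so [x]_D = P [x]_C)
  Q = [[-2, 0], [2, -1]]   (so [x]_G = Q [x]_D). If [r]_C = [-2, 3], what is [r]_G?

[16, -13]

First [r]_D = P [r]_C = [-8, -3].
Then [r]_G = Q [r]_D = [16, -13].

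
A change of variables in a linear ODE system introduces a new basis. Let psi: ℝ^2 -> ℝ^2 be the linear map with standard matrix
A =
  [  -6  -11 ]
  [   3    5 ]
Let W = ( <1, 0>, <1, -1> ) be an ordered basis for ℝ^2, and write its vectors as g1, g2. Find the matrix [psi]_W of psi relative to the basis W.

Let P have columns g1, g2. Then [psi]_W = P^(-1) A P.
Here det P = -1, so P^(-1) is integer; computing A P first and then P^(-1)(A P) gives [[-3, 3], [-3, 2]].

[[-3, 3], [-3, 2]]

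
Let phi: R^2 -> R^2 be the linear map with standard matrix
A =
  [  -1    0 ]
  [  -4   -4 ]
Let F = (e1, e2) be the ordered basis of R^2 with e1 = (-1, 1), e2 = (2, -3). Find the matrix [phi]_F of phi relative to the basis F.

[[-3, -2], [-1, -2]]

With P the matrix whose columns are e1, e2, [phi]_F = P^(-1) A P.
Column by column: phi(e1) = A e1 = (1, 0); its F-coordinates (-3, -1) give column 1.
Continuing for each basis vector yields [phi]_F = [[-3, -2], [-1, -2]].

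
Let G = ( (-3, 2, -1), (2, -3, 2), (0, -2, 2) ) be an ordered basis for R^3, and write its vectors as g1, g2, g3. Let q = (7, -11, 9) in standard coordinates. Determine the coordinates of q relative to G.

We seek scalars with c_1 g1 + ... + c_3 g3 = q; equivalently solve M c = q where the columns of M are g1, ..., g3.
Gaussian elimination on [M | q] yields c = (-3, -1, 4).
Check: -3g1 - g2 + 4g3 = (7, -11, 9).

(-3, -1, 4)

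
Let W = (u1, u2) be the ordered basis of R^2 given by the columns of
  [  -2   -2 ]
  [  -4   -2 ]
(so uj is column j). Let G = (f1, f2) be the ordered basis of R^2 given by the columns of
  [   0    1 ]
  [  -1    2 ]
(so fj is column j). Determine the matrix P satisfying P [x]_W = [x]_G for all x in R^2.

Column j of P is [uj]_G, since P maps W-coordinates to G-coordinates.
Expressing u1 in G: u1 = 0·f1 - 2f2, so column 1 of P is [0, -2].
Doing the same for each uj gives P = [[0, -2], [-2, -2]].

[[0, -2], [-2, -2]]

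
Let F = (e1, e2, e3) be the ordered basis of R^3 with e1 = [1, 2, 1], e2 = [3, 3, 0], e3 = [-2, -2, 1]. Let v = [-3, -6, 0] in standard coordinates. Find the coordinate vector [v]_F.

Write v = c_1 e1 + ... + c_3 e3 and solve for the c_i.
Row-reducing the augmented matrix [M | v] gives c = (-3, 2, 3).
Check: -3e1 + 2e2 + 3e3 = [-3, -6, 0].

[-3, 2, 3]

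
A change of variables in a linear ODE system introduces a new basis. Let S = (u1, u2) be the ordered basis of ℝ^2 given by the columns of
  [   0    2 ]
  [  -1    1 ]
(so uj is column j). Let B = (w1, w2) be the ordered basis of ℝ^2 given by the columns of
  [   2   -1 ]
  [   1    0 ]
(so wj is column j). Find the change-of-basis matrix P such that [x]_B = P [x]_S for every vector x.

Let M have columns uj and N have columns wj. Then for every x, N [x]_B = x = M [x]_S, so P = N^(-1) M.
Since det N = 1, N^(-1) has integer entries; multiplying gives P = [[-1, 1], [-2, 0]].

[[-1, 1], [-2, 0]]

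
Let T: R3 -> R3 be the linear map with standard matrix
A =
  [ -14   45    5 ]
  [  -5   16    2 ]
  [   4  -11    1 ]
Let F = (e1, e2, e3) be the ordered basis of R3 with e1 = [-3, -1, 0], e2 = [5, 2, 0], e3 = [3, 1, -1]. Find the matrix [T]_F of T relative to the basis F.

[[2, -3, -1], [0, 1, -1], [1, 2, 0]]

Let P have columns e1, ..., e3. Then [T]_F = P^(-1) A P.
Here det P = 1, so P^(-1) is integer; computing A P first and then P^(-1)(A P) gives [[2, -3, -1], [0, 1, -1], [1, 2, 0]].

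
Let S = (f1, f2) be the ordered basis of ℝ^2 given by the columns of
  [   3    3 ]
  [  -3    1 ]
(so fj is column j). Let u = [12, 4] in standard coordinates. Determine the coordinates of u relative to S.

We seek scalars with c_1 f1 + c_2 f2 = u; equivalently solve M c = u where the columns of M are f1, f2.
System: 3c_1 + 3c_2 = 12, -3c_1 + c_2 = 4; solving gives c_1 = 0, c_2 = 4.
Check: 0·f1 + 4f2 = [12, 4].

[0, 4]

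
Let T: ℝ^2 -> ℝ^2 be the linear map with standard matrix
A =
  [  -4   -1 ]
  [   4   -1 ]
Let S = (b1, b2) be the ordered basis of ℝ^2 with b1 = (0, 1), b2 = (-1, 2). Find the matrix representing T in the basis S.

Let P have columns b1, b2. Then [T]_S = P^(-1) A P.
Here det P = 1, so P^(-1) is integer; computing A P first and then P^(-1)(A P) gives [[-3, -2], [1, -2]].

[[-3, -2], [1, -2]]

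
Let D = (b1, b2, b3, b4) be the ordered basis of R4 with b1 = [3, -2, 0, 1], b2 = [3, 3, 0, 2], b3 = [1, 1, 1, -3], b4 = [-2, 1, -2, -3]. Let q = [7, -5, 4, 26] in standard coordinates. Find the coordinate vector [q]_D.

[0, 1, -4, -4]

[q]_D is the unique c with M c = q, where M has columns b1, ..., b4.
Gaussian elimination on [M | q] yields c = (0, 1, -4, -4).
Check: 0·b1 + b2 - 4b3 - 4b4 = [7, -5, 4, 26].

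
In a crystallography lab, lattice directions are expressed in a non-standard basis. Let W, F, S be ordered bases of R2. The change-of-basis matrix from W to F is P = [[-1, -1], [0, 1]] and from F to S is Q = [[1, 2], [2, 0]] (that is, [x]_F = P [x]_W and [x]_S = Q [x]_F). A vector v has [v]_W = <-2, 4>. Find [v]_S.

Apply P to get F-coordinates <-2, 4>, then Q to get S-coordinates.
The result is [v]_S = <6, -4>.

<6, -4>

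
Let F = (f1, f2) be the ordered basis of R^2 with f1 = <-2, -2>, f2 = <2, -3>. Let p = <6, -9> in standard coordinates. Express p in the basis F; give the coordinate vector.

Write p = c_1 f1 + c_2 f2 and solve for the c_i.
System: -2c_1 + 2c_2 = 6, -2c_1 - 3c_2 = -9; solving gives c_1 = 0, c_2 = 3.
Check: 0·f1 + 3f2 = <6, -9>.

<0, 3>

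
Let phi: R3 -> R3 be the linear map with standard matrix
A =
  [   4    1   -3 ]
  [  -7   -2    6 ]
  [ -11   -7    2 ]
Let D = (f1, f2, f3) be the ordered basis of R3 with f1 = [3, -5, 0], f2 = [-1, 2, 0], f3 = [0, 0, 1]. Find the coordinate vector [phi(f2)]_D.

Compute phi(f2) = A f2 = [-2, 3, -3] in standard coordinates.
Then write this in D-coordinates: solve for y in y_1 f1 + ... + y_3 f3 = [-2, 3, -3].
This gives y = [-1, -1, -3], which is column 2 of [phi]_D.

[-1, -1, -3]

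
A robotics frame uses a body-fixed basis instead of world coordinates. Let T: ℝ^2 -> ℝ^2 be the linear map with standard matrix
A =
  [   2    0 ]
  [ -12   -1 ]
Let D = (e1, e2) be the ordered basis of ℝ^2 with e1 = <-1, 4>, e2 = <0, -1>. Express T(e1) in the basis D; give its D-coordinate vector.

Compute T(e1) = A e1 = <-2, 8> in standard coordinates.
Then write this in D-coordinates: solve for y in y_1 e1 + y_2 e2 = <-2, 8>.
This gives y = <2, 0>, which is column 1 of [T]_D.

<2, 0>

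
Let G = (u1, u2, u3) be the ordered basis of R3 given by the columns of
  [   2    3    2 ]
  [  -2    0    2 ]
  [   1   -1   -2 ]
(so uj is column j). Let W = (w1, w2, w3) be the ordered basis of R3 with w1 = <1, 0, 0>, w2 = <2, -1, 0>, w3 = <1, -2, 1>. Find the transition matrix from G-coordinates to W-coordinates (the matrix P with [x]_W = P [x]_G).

Let M have columns uj and N have columns wj. Then for every x, N [x]_W = x = M [x]_G, so P = N^(-1) M.
Since det N = -1, N^(-1) has integer entries; multiplying gives P = [[1, 0, 0], [0, 2, 2], [1, -1, -2]].

[[1, 0, 0], [0, 2, 2], [1, -1, -2]]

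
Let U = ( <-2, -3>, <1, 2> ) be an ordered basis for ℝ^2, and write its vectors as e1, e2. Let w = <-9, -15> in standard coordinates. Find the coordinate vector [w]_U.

<3, -3>

[w]_U is the unique c with M c = w, where M has columns e1, e2.
System: -2c_1 + c_2 = -9, -3c_1 + 2c_2 = -15; solving gives c_1 = 3, c_2 = -3.
Check: 3e1 - 3e2 = <-9, -15>.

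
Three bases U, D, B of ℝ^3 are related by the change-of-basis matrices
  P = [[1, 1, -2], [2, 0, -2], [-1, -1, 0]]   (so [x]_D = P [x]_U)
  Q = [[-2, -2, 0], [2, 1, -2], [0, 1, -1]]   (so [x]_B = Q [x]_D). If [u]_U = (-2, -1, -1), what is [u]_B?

Composing the changes, [u]_B = Q P [u]_U.
Q P = [[-6, -2, 8], [6, 4, -6], [3, 1, -2]]; applying this to (-2, -1, -1) gives (6, -10, -5).

(6, -10, -5)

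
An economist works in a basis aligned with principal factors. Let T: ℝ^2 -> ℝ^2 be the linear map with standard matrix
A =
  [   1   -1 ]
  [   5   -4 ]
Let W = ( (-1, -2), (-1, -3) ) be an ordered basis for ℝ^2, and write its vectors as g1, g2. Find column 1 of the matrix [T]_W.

Compute T(g1) = A g1 = (1, 3) in standard coordinates.
Then write this in W-coordinates: solve for y in y_1 g1 + y_2 g2 = (1, 3).
This gives y = (0, -1), which is column 1 of [T]_W.

(0, -1)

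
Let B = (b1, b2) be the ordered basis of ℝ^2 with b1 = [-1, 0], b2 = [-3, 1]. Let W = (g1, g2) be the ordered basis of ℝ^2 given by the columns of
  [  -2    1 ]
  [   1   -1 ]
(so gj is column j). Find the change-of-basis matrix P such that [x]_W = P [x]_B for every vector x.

Column j of P is [bj]_W, since P maps B-coordinates to W-coordinates.
Expressing b1 in W: b1 = g1 + g2, so column 1 of P is [1, 1].
Doing the same for each bj gives P = [[1, 2], [1, 1]].

[[1, 2], [1, 1]]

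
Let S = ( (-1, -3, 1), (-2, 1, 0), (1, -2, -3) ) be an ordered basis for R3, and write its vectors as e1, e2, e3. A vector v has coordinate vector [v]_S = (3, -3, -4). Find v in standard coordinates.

(-1, -4, 15)

v = M [v]_S, where M has columns e1, ..., e3.
Carrying out the matrix-vector product, v = (-1, -4, 15).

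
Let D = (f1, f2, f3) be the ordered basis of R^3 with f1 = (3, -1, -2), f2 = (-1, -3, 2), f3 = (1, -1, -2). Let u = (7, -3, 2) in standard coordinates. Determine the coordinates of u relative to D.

(4, 1, -4)

[u]_D is the unique c with M c = u, where M has columns f1, ..., f3.
Solving this 3x3 system gives c = (4, 1, -4).
Check: 4f1 + f2 - 4f3 = (7, -3, 2).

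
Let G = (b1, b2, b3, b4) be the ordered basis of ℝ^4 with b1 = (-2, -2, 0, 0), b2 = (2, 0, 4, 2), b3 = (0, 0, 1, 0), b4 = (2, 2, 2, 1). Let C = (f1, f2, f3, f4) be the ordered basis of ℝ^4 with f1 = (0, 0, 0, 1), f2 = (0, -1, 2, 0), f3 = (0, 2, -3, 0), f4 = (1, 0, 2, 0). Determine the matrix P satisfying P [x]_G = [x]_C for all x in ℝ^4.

Column j of P is [bj]_C, since P maps G-coordinates to C-coordinates.
Expressing b1 in C: b1 = 0·f1 + 2f2 + 0·f3 - 2f4, so column 1 of P is (0, 2, 0, -2).
Doing the same for each bj gives P = [[0, 2, 0, 1], [2, 0, 2, 2], [0, 0, 1, 2], [-2, 2, 0, 2]].

[[0, 2, 0, 1], [2, 0, 2, 2], [0, 0, 1, 2], [-2, 2, 0, 2]]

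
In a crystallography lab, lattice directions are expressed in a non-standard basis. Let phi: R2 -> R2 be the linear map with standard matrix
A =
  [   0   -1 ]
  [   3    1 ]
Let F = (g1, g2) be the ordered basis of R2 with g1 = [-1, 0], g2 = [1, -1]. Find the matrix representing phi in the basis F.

Let P have columns g1, g2. Then [phi]_F = P^(-1) A P.
Here det P = 1, so P^(-1) is integer; computing A P first and then P^(-1)(A P) gives [[3, -3], [3, -2]].

[[3, -3], [3, -2]]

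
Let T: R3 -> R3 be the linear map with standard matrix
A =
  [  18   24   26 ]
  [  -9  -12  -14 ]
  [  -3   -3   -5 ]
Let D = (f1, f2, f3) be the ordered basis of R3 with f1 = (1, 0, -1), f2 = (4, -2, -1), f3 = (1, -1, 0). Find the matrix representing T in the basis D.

Let P have columns f1, ..., f3. Then [T]_D = P^(-1) A P.
Here det P = 1, so P^(-1) is integer; computing A P first and then P^(-1)(A P) gives [[-1, 2, 3], [-1, -1, -3], [-3, 0, 3]].

[[-1, 2, 3], [-1, -1, -3], [-3, 0, 3]]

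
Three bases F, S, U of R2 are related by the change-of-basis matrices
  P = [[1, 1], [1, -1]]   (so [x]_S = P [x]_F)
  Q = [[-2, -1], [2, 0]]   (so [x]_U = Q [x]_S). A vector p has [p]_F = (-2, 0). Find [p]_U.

(6, -4)

Apply P to get S-coordinates (-2, -2), then Q to get U-coordinates.
The result is [p]_U = (6, -4).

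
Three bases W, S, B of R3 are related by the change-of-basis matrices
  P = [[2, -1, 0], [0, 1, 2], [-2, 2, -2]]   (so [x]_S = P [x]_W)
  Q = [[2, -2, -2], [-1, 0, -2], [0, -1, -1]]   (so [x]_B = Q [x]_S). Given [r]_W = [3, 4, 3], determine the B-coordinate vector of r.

First [r]_S = P [r]_W = [2, 10, -4].
Then [r]_B = Q [r]_S = [-8, 6, -6].

[-8, 6, -6]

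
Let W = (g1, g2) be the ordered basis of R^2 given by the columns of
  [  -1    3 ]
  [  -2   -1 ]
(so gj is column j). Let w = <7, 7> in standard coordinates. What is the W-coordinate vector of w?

[w]_W is the unique c with M c = w, where M has columns g1, g2.
System: -c_1 + 3c_2 = 7, -2c_1 - c_2 = 7; solving gives c_1 = -4, c_2 = 1.
Check: -4g1 + g2 = <7, 7>.

<-4, 1>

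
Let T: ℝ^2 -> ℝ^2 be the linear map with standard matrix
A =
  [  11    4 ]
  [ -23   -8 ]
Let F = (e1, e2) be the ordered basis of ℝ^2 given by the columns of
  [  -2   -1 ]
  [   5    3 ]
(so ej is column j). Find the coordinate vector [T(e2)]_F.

Column 2 of [T]_F is the F-coordinate vector of T(e2).
In standard coordinates T(e2) = A e2 = (1, -1).
Converting to F: (1, -1) = -2e1 + 3e2, so the coordinate vector is (-2, 3).

(-2, 3)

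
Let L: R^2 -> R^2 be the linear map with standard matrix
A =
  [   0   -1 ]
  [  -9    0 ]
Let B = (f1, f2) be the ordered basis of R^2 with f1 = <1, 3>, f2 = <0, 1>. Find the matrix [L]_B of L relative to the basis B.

With P the matrix whose columns are f1, f2, [L]_B = P^(-1) A P.
Column by column: L(f1) = A f1 = <-3, -9>; its B-coordinates <-3, 0> give column 1.
Continuing for each basis vector yields [L]_B = [[-3, -1], [0, 3]].

[[-3, -1], [0, 3]]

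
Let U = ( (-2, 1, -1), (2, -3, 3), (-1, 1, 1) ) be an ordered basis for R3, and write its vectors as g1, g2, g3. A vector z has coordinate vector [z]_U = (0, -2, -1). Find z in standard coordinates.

(-3, 5, -7)

z = M [z]_U, where M has columns g1, ..., g3.
Carrying out the matrix-vector product, z = (-3, 5, -7).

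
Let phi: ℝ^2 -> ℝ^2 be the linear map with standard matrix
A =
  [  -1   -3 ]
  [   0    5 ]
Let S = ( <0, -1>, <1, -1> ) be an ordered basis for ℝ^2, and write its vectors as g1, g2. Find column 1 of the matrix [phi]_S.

Compute phi(g1) = A g1 = <3, -5> in standard coordinates.
Then write this in S-coordinates: solve for y in y_1 g1 + y_2 g2 = <3, -5>.
This gives y = <2, 3>, which is column 1 of [phi]_S.

<2, 3>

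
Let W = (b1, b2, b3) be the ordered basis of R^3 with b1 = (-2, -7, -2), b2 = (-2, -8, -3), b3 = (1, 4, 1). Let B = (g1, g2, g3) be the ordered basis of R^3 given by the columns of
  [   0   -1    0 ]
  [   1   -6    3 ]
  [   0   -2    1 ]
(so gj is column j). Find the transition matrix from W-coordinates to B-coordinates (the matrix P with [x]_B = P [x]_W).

[[-1, 1, 1], [2, 2, -1], [2, 1, -1]]

Let M have columns bj and N have columns gj. Then for every x, N [x]_B = x = M [x]_W, so P = N^(-1) M.
Since det N = 1, N^(-1) has integer entries; multiplying gives P = [[-1, 1, 1], [2, 2, -1], [2, 1, -1]].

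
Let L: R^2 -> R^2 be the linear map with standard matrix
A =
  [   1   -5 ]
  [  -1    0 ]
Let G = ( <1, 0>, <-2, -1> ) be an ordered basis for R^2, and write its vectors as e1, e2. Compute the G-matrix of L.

Let P have columns e1, e2. Then [L]_G = P^(-1) A P.
Here det P = -1, so P^(-1) is integer; computing A P first and then P^(-1)(A P) gives [[3, -1], [1, -2]].

[[3, -1], [1, -2]]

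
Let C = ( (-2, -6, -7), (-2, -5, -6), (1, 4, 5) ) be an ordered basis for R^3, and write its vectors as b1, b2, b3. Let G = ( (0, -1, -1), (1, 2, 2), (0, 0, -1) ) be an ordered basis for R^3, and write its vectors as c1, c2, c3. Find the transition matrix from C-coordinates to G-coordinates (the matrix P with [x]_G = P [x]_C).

[[2, 1, -2], [-2, -2, 1], [1, 1, -1]]

Column j of P is [bj]_G, since P maps C-coordinates to G-coordinates.
Expressing b1 in G: b1 = 2c1 - 2c2 + c3, so column 1 of P is (2, -2, 1).
Doing the same for each bj gives P = [[2, 1, -2], [-2, -2, 1], [1, 1, -1]].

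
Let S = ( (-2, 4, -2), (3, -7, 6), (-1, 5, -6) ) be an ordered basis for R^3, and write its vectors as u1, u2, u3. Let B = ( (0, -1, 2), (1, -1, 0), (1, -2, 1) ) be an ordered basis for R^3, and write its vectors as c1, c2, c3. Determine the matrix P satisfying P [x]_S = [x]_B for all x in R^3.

Let M have columns uj and N have columns cj. Then for every x, N [x]_B = x = M [x]_S, so P = N^(-1) M.
Since det N = -1, N^(-1) has integer entries; multiplying gives P = [[0, 2, -2], [0, 1, 1], [-2, 2, -2]].

[[0, 2, -2], [0, 1, 1], [-2, 2, -2]]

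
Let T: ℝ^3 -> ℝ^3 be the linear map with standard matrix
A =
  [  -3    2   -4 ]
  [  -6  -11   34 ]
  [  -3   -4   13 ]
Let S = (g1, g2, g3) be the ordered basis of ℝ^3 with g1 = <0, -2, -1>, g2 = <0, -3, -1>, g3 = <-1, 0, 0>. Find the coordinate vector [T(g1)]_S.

Compute T(g1) = A g1 = <0, -12, -5> in standard coordinates.
Then write this in S-coordinates: solve for y in y_1 g1 + ... + y_3 g3 = <0, -12, -5>.
This gives y = <3, 2, 0>, which is column 1 of [T]_S.

<3, 2, 0>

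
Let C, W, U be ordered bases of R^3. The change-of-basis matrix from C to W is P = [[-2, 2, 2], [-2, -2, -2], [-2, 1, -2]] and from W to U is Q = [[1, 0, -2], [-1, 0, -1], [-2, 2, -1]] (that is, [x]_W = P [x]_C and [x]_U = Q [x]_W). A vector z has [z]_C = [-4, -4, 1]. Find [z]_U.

[-2, -4, 22]

First [z]_W = P [z]_C = [2, 14, 2].
Then [z]_U = Q [z]_W = [-2, -4, 22].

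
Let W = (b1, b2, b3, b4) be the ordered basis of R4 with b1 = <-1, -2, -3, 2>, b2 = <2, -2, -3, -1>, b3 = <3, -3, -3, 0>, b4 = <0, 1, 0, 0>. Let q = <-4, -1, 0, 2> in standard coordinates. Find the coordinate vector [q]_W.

<1, 0, -1, -2>

[q]_W is the unique c with M c = q, where M has columns b1, ..., b4.
Row-reducing the augmented matrix [M | q] gives c = (1, 0, -1, -2).
Check: b1 + 0·b2 - b3 - 2b4 = <-4, -1, 0, 2>.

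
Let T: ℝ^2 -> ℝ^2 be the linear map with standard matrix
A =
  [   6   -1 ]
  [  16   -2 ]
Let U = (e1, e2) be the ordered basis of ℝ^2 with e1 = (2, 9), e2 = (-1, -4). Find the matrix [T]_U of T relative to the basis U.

[[2, 0], [1, 2]]

With P the matrix whose columns are e1, e2, [T]_U = P^(-1) A P.
Column by column: T(e1) = A e1 = (3, 14); its U-coordinates (2, 1) give column 1.
Continuing for each basis vector yields [T]_U = [[2, 0], [1, 2]].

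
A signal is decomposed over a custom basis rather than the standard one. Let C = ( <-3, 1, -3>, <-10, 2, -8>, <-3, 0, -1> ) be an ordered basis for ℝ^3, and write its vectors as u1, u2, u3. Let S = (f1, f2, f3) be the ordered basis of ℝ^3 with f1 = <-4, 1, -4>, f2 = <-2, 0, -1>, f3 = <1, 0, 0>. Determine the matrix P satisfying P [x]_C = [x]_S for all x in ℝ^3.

[[1, 2, 0], [-1, 0, 1], [-1, -2, -1]]

Take x = uj: its C-coordinates are the j-th standard unit vector, so P e_j — column j of P — equals [uj]_S.
u1 = f1 - f2 - f3, giving column 1 = <1, -1, -1>; repeating for each j gives P = [[1, 2, 0], [-1, 0, 1], [-1, -2, -1]].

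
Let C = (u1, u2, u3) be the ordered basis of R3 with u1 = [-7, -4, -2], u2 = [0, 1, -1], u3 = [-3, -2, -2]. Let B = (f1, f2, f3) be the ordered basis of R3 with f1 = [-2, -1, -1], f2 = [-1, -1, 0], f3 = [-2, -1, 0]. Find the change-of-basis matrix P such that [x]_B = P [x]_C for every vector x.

Column j of P is [uj]_B, since P maps C-coordinates to B-coordinates.
Expressing u1 in B: u1 = 2f1 + f2 + f3, so column 1 of P is [2, 1, 1].
Doing the same for each uj gives P = [[2, 1, 2], [1, -2, 1], [1, 0, -1]].

[[2, 1, 2], [1, -2, 1], [1, 0, -1]]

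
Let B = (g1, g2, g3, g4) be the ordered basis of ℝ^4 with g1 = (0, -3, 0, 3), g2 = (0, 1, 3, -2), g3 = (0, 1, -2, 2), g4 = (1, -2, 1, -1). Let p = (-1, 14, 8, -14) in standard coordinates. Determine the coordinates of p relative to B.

(-3, 3, 0, -1)

Write p = c_1 g1 + ... + c_4 g4 and solve for the c_i.
Gaussian elimination on [M | p] yields c = (-3, 3, 0, -1).
Check: -3g1 + 3g2 + 0·g3 - g4 = (-1, 14, 8, -14).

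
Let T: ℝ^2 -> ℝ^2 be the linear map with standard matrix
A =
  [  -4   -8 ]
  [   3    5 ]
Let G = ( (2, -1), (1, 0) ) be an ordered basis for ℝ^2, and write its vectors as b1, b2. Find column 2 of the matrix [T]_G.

Compute T(b2) = A b2 = (-4, 3) in standard coordinates.
Then write this in G-coordinates: solve for y in y_1 b1 + y_2 b2 = (-4, 3).
This gives y = (-3, 2), which is column 2 of [T]_G.

(-3, 2)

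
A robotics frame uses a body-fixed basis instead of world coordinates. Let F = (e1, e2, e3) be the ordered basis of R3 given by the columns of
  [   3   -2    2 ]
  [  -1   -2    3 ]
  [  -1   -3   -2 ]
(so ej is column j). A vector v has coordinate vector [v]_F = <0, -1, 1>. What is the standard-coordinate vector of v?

The coordinates say v = 0·e1 - e2 + e3; adding the scaled basis vectors gives <4, 5, 1>.

<4, 5, 1>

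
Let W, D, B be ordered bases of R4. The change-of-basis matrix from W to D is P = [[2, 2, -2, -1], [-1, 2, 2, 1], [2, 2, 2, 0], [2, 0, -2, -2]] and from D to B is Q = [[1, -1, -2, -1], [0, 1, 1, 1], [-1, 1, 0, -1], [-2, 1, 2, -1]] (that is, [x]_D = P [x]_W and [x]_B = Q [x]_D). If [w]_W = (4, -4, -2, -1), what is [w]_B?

First [w]_D = P [w]_W = (5, -17, -4, 14).
Then [w]_B = Q [w]_D = (16, -7, -36, -49).

(16, -7, -36, -49)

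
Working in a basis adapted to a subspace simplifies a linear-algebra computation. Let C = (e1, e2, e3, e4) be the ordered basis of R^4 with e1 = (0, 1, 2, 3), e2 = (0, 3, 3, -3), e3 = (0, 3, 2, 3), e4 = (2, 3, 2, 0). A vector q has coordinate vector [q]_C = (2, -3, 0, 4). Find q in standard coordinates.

(8, 5, 3, 15)

q = M [q]_C, where M has columns e1, ..., e4.
Carrying out the matrix-vector product, q = (8, 5, 3, 15).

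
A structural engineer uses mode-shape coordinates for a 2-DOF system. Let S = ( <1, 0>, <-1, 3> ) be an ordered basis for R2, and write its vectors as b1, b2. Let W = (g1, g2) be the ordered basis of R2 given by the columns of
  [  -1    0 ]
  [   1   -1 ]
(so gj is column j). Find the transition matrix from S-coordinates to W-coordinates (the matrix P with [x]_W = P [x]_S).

Let M have columns bj and N have columns gj. Then for every x, N [x]_W = x = M [x]_S, so P = N^(-1) M.
Since det N = 1, N^(-1) has integer entries; multiplying gives P = [[-1, 1], [-1, -2]].

[[-1, 1], [-1, -2]]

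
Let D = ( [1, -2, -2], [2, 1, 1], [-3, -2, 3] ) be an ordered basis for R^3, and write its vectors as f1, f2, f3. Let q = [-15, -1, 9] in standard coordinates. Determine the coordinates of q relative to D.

We seek scalars with c_1 f1 + ... + c_3 f3 = q; equivalently solve M c = q where the columns of M are f1, ..., f3.
Row-reducing the augmented matrix [M | q] gives c = (-3, -3, 2).
Check: -3f1 - 3f2 + 2f3 = [-15, -1, 9].

[-3, -3, 2]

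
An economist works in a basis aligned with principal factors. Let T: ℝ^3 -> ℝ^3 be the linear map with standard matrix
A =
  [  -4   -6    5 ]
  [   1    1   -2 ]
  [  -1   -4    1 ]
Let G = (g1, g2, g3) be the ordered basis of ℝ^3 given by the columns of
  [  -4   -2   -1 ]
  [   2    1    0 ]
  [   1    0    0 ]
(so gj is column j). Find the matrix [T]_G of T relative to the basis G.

[[-3, -2, 1], [2, 3, -3], [-1, 0, -2]]

With P the matrix whose columns are g1, ..., g3, [T]_G = P^(-1) A P.
Column by column: T(g1) = A g1 = [9, -4, -3]; its G-coordinates [-3, 2, -1] give column 1.
Continuing for each basis vector yields [T]_G = [[-3, -2, 1], [2, 3, -3], [-1, 0, -2]].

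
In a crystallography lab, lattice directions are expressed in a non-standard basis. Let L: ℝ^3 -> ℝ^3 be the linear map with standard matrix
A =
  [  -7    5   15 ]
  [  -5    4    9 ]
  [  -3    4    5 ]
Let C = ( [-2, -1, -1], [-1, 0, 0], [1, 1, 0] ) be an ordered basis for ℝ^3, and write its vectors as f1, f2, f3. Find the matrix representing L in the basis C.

The j-th column of [L]_C is [L(fj)]_C.
L(f1) = A f1 = [-6, -3, -3] = 3f1 + 0·f2 + 0·f3, so column 1 is [3, 0, 0].
Repeating for f2, f3 and assembling the columns gives [[3, -3, -1], [0, 1, 2], [0, 2, -2]].

[[3, -3, -1], [0, 1, 2], [0, 2, -2]]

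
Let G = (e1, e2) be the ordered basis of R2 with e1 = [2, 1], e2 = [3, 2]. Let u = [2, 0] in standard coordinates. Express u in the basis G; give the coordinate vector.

[u]_G is the unique c with M c = u, where M has columns e1, e2.
System: 2c_1 + 3c_2 = 2, c_1 + 2c_2 = 0; solving gives c_1 = 4, c_2 = -2.
Check: 4e1 - 2e2 = [2, 0].

[4, -2]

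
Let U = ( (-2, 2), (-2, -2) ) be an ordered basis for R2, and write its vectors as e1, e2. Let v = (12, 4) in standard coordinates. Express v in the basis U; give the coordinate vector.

[v]_U is the unique c with M c = v, where M has columns e1, e2.
System: -2c_1 - 2c_2 = 12, 2c_1 - 2c_2 = 4; solving gives c_1 = -2, c_2 = -4.
Check: -2e1 - 4e2 = (12, 4).

(-2, -4)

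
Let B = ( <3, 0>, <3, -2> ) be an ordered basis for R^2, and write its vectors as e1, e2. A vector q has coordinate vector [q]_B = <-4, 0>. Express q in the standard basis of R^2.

q = M [q]_B, where M has columns e1, e2.
Carrying out the matrix-vector product, q = <-12, 0>.

<-12, 0>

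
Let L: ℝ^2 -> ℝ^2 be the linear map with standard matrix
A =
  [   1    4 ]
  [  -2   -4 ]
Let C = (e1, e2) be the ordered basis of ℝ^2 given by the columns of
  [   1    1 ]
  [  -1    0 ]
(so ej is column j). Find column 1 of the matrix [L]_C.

Compute L(e1) = A e1 = [-3, 2] in standard coordinates.
Then write this in C-coordinates: solve for y in y_1 e1 + y_2 e2 = [-3, 2].
This gives y = [-2, -1], which is column 1 of [L]_C.

[-2, -1]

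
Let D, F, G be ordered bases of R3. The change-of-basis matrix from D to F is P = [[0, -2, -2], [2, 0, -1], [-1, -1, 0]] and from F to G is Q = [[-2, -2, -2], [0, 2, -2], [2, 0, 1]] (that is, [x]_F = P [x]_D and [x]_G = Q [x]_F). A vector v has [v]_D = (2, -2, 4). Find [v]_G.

First [v]_F = P [v]_D = (-4, 0, 0).
Then [v]_G = Q [v]_F = (8, 0, -8).

(8, 0, -8)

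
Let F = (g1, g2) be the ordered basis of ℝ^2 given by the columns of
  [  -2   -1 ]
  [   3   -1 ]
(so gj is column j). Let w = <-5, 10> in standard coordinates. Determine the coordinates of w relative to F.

We seek scalars with c_1 g1 + c_2 g2 = w; equivalently solve M c = w where the columns of M are g1, g2.
System: -2c_1 - c_2 = -5, 3c_1 - c_2 = 10; solving gives c_1 = 3, c_2 = -1.
Check: 3g1 - g2 = <-5, 10>.

<3, -1>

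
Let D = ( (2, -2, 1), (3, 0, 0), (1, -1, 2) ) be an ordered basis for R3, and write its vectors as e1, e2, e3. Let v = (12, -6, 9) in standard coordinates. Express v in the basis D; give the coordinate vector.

(1, 2, 4)

Write v = c_1 e1 + ... + c_3 e3 and solve for the c_i.
Row-reducing the augmented matrix [M | v] gives c = (1, 2, 4).
Check: e1 + 2e2 + 4e3 = (12, -6, 9).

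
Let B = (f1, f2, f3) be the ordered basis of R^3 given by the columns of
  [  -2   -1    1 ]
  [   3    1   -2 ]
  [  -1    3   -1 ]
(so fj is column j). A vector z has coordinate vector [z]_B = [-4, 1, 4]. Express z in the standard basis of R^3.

[11, -19, 3]

z = M [z]_B, where M has columns f1, ..., f3.
Carrying out the matrix-vector product, z = [11, -19, 3].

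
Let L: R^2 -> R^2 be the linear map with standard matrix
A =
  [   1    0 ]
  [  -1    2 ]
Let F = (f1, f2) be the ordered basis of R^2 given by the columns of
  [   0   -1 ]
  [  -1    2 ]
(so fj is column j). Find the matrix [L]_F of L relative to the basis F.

[[2, -3], [0, 1]]

The j-th column of [L]_F is [L(fj)]_F.
L(f1) = A f1 = <0, -2> = 2f1 + 0·f2, so column 1 is <2, 0>.
Repeating for f2 and assembling the columns gives [[2, -3], [0, 1]].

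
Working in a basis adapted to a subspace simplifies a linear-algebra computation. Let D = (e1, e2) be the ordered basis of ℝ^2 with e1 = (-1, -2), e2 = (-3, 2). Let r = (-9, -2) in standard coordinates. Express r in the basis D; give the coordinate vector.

(3, 2)

Write r = c_1 e1 + c_2 e2 and solve for the c_i.
System: -c_1 - 3c_2 = -9, -2c_1 + 2c_2 = -2; solving gives c_1 = 3, c_2 = 2.
Check: 3e1 + 2e2 = (-9, -2).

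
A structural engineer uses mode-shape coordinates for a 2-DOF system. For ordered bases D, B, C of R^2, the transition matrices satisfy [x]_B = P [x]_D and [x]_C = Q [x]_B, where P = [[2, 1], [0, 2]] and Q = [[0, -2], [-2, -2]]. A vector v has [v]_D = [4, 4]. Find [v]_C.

First [v]_B = P [v]_D = [12, 8].
Then [v]_C = Q [v]_B = [-16, -40].

[-16, -40]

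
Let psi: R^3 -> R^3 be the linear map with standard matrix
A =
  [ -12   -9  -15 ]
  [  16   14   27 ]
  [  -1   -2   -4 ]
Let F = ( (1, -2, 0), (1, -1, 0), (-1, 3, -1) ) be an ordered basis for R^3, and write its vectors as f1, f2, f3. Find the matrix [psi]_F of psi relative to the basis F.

Let P have columns f1, ..., f3. Then [psi]_F = P^(-1) A P.
Here det P = -1, so P^(-1) is integer; computing A P first and then P^(-1)(A P) gives [[0, -1, 3], [3, -3, -2], [-3, -1, 1]].

[[0, -1, 3], [3, -3, -2], [-3, -1, 1]]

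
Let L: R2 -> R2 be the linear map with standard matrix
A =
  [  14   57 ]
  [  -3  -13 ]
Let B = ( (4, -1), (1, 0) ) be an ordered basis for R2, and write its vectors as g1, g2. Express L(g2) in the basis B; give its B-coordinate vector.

(3, 2)

Compute L(g2) = A g2 = (14, -3) in standard coordinates.
Then write this in B-coordinates: solve for y in y_1 g1 + y_2 g2 = (14, -3).
This gives y = (3, 2), which is column 2 of [L]_B.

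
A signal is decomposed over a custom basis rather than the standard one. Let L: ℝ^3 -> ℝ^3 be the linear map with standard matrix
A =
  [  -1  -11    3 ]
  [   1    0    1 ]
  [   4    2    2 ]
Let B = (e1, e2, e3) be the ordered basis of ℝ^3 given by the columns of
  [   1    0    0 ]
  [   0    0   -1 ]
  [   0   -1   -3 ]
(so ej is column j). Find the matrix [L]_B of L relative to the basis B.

With P the matrix whose columns are e1, ..., e3, [L]_B = P^(-1) A P.
Column by column: L(e1) = A e1 = [-1, 1, 4]; its B-coordinates [-1, -1, -1] give column 1.
Continuing for each basis vector yields [L]_B = [[-1, -3, 2], [-1, -1, -1], [-1, 1, 3]].

[[-1, -3, 2], [-1, -1, -1], [-1, 1, 3]]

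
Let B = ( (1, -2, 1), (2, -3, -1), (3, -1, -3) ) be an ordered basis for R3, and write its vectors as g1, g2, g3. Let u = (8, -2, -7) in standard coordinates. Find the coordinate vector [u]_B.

We seek scalars with c_1 g1 + ... + c_3 g3 = u; equivalently solve M c = u where the columns of M are g1, ..., g3.
Row-reducing the augmented matrix [M | u] gives c = (1, -1, 3).
Check: g1 - g2 + 3g3 = (8, -2, -7).

(1, -1, 3)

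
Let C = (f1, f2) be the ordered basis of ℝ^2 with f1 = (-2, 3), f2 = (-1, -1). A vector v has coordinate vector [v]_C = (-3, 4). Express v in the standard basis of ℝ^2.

(2, -13)

By definition v = -3f1 + 4f2.
Summing componentwise gives (2, -13).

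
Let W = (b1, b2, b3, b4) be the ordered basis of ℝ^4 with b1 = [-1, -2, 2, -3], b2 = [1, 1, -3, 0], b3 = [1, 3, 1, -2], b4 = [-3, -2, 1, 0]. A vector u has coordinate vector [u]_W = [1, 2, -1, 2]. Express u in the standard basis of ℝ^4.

The coordinates say u = b1 + 2b2 - b3 + 2b4; adding the scaled basis vectors gives [-6, -7, -3, -1].

[-6, -7, -3, -1]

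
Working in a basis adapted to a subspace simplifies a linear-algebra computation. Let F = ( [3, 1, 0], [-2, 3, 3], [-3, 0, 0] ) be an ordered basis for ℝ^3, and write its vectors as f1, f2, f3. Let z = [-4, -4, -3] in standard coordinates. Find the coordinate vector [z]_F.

[-1, -1, 1]

Write z = c_1 f1 + ... + c_3 f3 and solve for the c_i.
Solving this 3x3 system gives c = (-1, -1, 1).
Check: -f1 - f2 + f3 = [-4, -4, -3].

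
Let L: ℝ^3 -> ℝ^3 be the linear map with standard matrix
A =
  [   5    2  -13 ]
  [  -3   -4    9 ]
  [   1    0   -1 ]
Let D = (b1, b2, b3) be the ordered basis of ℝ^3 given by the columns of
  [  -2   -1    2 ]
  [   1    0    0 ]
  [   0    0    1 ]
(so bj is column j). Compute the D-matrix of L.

With P the matrix whose columns are b1, ..., b3, [L]_D = P^(-1) A P.
Column by column: L(b1) = A b1 = (-8, 2, -2); its D-coordinates (2, 0, -2) give column 1.
Continuing for each basis vector yields [L]_D = [[2, 3, 3], [0, -3, -1], [-2, -1, 1]].

[[2, 3, 3], [0, -3, -1], [-2, -1, 1]]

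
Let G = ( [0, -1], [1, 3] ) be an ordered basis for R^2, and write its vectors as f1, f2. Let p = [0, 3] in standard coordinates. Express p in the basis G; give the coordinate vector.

[p]_G is the unique c with M c = p, where M has columns f1, f2.
System: 0c_1 + c_2 = 0, -c_1 + 3c_2 = 3; solving gives c_1 = -3, c_2 = 0.
Check: -3f1 + 0·f2 = [0, 3].

[-3, 0]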